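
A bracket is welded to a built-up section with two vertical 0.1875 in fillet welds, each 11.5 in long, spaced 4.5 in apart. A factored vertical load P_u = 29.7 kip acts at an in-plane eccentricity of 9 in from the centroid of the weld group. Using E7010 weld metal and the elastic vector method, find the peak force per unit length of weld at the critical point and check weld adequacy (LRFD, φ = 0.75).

E70XX → F_EXX = 70 ksi.
Total weld length L_w = 23 in. Treat welds as unit-width lines.
Polar moment about centroid: J = 2[d³/12 + d(b/2)²] = 2[11.5³/12 + 11.5×2.25²] = 369.9 in³.
Direct shear f_v = P/L_w = 29.7 / 23 = 1.291 kip/in (vertical).
Torsion M = P·e = 29.7 × 9 = 267.3 kip·in.
Critical point at (x, y) = (2.25, 5.75) from centroid. f_tx = M·y/J = 4.155 kip/in; f_ty = M·x/J = 1.626 kip/in.
Resultant f_max = √[f_tx² + (f_v + f_ty)²] = √[4.155² + (1.291 + 1.626)²] = 5.077 kip/in.
Capacity per unit length: φr_n = 0.75 × 0.6 × 70 × (0.707 × 0.1875) = 4.176 kip/in.
5.077 > 4.176 → NOT adequate.

f_max ≈ 5.08 kip/in; NOT adequate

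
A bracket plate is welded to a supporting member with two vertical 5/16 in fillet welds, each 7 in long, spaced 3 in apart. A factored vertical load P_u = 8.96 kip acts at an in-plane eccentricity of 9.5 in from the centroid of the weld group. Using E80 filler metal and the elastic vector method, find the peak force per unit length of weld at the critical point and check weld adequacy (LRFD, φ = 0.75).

f_max ≈ 3.95 kip/in; adequate

E80XX → F_EXX = 80 ksi.
Total weld length L_w = 14 in. Treat welds as unit-width lines.
Polar moment about centroid: J = 2[d³/12 + d(b/2)²] = 2[7³/12 + 7×1.5²] = 88.67 in³.
Direct shear f_v = P/L_w = 8.96 / 14 = 0.64 kip/in (vertical).
Torsion M = P·e = 8.96 × 9.5 = 85.12 kip·in.
Critical point at (x, y) = (1.5, 3.5) from centroid. f_tx = M·y/J = 3.36 kip/in; f_ty = M·x/J = 1.44 kip/in.
Resultant f_max = √[f_tx² + (f_v + f_ty)²] = √[3.36² + (0.64 + 1.44)²] = 3.952 kip/in.
Capacity per unit length: φr_n = 0.75 × 0.6 × 80 × (0.707 × 0.3125) = 7.954 kip/in.
3.952 ≤ 7.954 → adequate.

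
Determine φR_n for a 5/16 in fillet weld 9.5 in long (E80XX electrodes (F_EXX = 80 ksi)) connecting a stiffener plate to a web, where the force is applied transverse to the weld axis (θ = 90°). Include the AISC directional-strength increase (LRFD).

φR_n ≈ 113 kips

t_e = 0.707 × 0.3125 = 0.2209 in; A_we = 0.2209 × 9.5 = 2.099 in².
Directional factor: 1.0 + 0.5 sin^1.5(90°) = 1.5.
F_nw = 0.6 × 80 × 1.5 = 72 ksi.
φR_n = 0.75 × 72 × 2.099 = 113.3 kips.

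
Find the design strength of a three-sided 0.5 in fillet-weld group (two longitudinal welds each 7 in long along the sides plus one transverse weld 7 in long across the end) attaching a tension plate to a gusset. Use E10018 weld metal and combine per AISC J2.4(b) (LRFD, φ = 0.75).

E100XX → F_EXX = 100 ksi.
t_e = 0.707 × 0.5 = 0.3535 in.
R_nwl = 0.6 × 100 × 0.3535 × 14 = 296.9 kip (longitudinal, 2 welds).
R_nwt = 0.6 × 100 × 0.3535 × 7 = 148.5 kip (transverse, base value).
(i) R_nwl + R_nwt = 445.4 kip; (ii) 0.85 R_nwl + 1.5 R_nwt = 475.1 kip.
R_n = max = 475.1 kip [governs: (ii)]; φR_n = 356.3 kip.

φR_n ≈ 356 kip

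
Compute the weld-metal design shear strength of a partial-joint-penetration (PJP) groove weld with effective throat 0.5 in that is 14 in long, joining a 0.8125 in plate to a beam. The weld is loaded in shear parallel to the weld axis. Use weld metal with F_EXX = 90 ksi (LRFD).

φR_n ≈ 284 kips

Effective throat (given) t_e = 0.5 in.
A_we = 0.5 × 14 = 7 in².
F_nw = 0.6 F_EXX = 54 ksi.
φR_n = 0.75 × 54 × 7 = 283.5 kips.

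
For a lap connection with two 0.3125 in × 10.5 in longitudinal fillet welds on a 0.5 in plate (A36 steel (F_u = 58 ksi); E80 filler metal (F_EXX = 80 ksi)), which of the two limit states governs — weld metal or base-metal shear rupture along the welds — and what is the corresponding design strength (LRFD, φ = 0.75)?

t_e = 0.707 × 0.3125 = 0.2209 in; L = 21 in.
Weld metal: φR_n = 0.75 × 0.6 × 80 × 0.2209 × 21 = 167 kip.
Base metal (shear rupture): φR_n = 0.75 × 0.6 × 58 × 0.5 × 21 = 274 kip.
Governing: weld metal.

φR_n ≈ 167 kip (weld metal governs)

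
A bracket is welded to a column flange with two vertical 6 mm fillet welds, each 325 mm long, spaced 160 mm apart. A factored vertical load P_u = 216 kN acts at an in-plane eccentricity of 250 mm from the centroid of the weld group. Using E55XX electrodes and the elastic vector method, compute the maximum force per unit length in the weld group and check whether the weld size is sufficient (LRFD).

E55XX → F_EXX = 550 MPa.
Total weld length L_w = 650 mm. Treat welds as unit-width lines.
Polar moment about centroid: J = 2[d³/12 + d(b/2)²] = 2[325³/12 + 325×80²] = 9881000 mm³.
Direct shear f_v = P/L_w = 216×10³ / 650 = 332.3 N/mm (vertical).
Torsion M = P·e = 216×10³ × 250 = 54000000 N·mm.
Critical point at (x, y) = (80, 162.5) from centroid. f_tx = M·y/J = 888 N/mm; f_ty = M·x/J = 437.2 N/mm.
Resultant f_max = √[f_tx² + (f_v + f_ty)²] = √[888² + (332.3 + 437.2)²] = 1175 N/mm.
Capacity per unit length: φr_n = 0.75 × 0.6 × 550 × (0.707 × 6) = 1050 N/mm.
1175 > 1050 → NOT adequate.

f_max ≈ 1180 N/mm; NOT adequate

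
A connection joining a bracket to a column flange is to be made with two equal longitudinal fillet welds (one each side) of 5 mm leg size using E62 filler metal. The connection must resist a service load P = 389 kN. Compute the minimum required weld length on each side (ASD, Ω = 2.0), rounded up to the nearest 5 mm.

E62XX → F_EXX = 620 MPa.
Throat t_e = 0.707 × 5 = 3.535 mm.
r_n/Ω = (0.6 × 620 × 3.535) / 2.0 = 657.5 N/mm = 0.6575 kN/mm.
L_req = P / (r_n/Ω) = 389 / 0.6575 = 591.6 mm total.
Per side: 591.6 / 2 = 295.8 mm.
Round up → use L = 300 mm on each side.

L = 300 mm on each side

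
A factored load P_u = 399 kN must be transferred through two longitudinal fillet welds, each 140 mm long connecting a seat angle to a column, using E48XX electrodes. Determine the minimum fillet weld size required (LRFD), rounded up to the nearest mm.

w = 10 mm

E48XX → F_EXX = 480 MPa.
Total weld length L = 280 mm.
Required throat t_e = P_u / (φ × 0.6 F_EXX × L) = 399 / (0.75 × 0.6 × 480 × 280 × 10⁻³) = 6.597 mm.
Required leg w = t_e / 0.707 = 9.331 mm → use 10 mm.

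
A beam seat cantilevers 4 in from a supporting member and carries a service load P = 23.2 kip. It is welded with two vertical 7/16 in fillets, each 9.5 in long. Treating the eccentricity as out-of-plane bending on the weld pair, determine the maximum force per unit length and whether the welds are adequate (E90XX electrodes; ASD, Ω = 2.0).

f_max ≈ 3.32 kip/in; adequate

E90XX → F_EXX = 90 ksi.
L_w = 2 × 9.5 = 19 in; section modulus (unit throat) S = 2 × L²/6 = 30.08 in².
Direct shear f_v = P/L_w = 23.2/19 = 1.221 kip/in.
Moment M = P × e = 23.2 × 4 = 92.8 kip·in; bending f_b = M/S = 3.085 kip/in.
f_max = √(f_v² + f_b²) = √(1.221² + 3.085²) = 3.318 kip/in.
r_n/Ω = (1/2.0) × 0.6 × 90 × (0.707 × 0.4375) = 8.351 kip/in → adequate.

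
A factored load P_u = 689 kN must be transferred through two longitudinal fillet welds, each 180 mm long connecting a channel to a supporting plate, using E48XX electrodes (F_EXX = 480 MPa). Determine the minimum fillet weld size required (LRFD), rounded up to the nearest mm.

Total weld length L = 360 mm.
Required throat t_e = P_u / (φ × 0.6 F_EXX × L) = 689 / (0.75 × 0.6 × 480 × 360 × 10⁻³) = 8.861 mm.
Required leg w = t_e / 0.707 = 12.53 mm → use 13 mm.

w = 13 mm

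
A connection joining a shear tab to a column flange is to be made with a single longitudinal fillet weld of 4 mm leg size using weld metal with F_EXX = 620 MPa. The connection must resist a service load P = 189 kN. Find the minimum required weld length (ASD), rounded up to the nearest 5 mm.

Throat t_e = 0.707 × 4 = 2.828 mm.
r_n/Ω = (0.6 × 620 × 2.828) / 2.0 = 526 N/mm = 0.526 kN/mm.
L_req = P / (r_n/Ω) = 189 / 0.526 = 359.3 mm total.
Round up → use L = 360 mm.

L = 360 mm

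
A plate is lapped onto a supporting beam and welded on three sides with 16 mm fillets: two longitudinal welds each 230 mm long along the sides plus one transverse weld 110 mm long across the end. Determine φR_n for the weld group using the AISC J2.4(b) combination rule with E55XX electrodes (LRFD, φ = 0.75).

φR_n ≈ 1600 kN

E55XX → F_EXX = 550 MPa.
t_e = 0.707 × 16 = 11.31 mm.
R_nwl = 0.6 × 550 × 11.31 × 460 × 10⁻³ = 1717 kN (longitudinal, 2 welds).
R_nwt = 0.6 × 550 × 11.31 × 110 × 10⁻³ = 410.6 kN (transverse, base value).
(i) R_nwl + R_nwt = 2128 kN; (ii) 0.85 R_nwl + 1.5 R_nwt = 2076 kN.
R_n = max = 2128 kN [governs: (i)]; φR_n = 1596 kN.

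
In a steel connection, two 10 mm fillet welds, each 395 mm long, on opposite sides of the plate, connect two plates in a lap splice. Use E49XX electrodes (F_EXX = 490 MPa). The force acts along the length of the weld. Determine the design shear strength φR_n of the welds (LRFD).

φR_n ≈ 1230 kN

Effective throat t_e = 0.707 × 10 = 7.07 mm.
Total length L = 790 mm; A_we = 7.07 × 790 = 5585 mm².
F_nw = 0.6 F_EXX = 0.6 × 490 = 294 MPa.
φR_n = 0.75 × 294 × 5585 × 10⁻³ = 1232 kN.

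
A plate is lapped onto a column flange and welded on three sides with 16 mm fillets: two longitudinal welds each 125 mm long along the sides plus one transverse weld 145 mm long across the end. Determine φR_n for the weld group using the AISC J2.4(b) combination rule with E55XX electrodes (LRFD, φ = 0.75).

E55XX → F_EXX = 550 MPa.
t_e = 0.707 × 16 = 11.31 mm.
R_nwl = 0.6 × 550 × 11.31 × 250 × 10⁻³ = 933.2 kN (longitudinal, 2 welds).
R_nwt = 0.6 × 550 × 11.31 × 145 × 10⁻³ = 541.3 kN (transverse, base value).
(i) R_nwl + R_nwt = 1475 kN; (ii) 0.85 R_nwl + 1.5 R_nwt = 1605 kN.
R_n = max = 1605 kN [governs: (ii)]; φR_n = 1204 kN.

φR_n ≈ 1200 kN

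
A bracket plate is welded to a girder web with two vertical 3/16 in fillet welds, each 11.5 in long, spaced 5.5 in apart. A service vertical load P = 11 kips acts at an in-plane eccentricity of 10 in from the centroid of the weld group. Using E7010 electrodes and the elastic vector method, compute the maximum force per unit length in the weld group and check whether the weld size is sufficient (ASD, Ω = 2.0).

f_max ≈ 1.9 kip/in; adequate

E70XX → F_EXX = 70 ksi.
Total weld length L_w = 23 in. Treat welds as unit-width lines.
Polar moment about centroid: J = 2[d³/12 + d(b/2)²] = 2[11.5³/12 + 11.5×2.75²] = 427.4 in³.
Direct shear f_v = P/L_w = 11 / 23 = 0.4783 kip/in (vertical).
Torsion M = P·e = 11 × 10 = 110 kip·in.
Critical point at (x, y) = (2.75, 5.75) from centroid. f_tx = M·y/J = 1.48 kip/in; f_ty = M·x/J = 0.7077 kip/in.
Resultant f_max = √[f_tx² + (f_v + f_ty)²] = √[1.48² + (0.4783 + 0.7077)²] = 1.896 kip/in.
Capacity per unit length: r_n/Ω = (1/2.0) × 0.6 × 70 × (0.707 × 0.1875) = 2.784 kip/in.
1.896 ≤ 2.784 → adequate.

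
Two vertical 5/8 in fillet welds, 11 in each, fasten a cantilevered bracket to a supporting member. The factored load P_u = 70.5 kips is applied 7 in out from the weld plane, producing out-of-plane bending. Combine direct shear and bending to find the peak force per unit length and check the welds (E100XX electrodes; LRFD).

f_max ≈ 12.6 kip/in; adequate

E100XX → F_EXX = 100 ksi.
L_w = 2 × 11 = 22 in; section modulus (unit throat) S = 2 × L²/6 = 40.33 in².
Direct shear f_v = P/L_w = 70.5/22 = 3.205 kip/in.
Moment M = P × e = 70.5 × 7 = 493.5 kip·in; bending f_b = M/S = 12.24 kip/in.
f_max = √(f_v² + f_b²) = √(3.205² + 12.24²) = 12.65 kip/in.
φr_n = 0.75 × 0.6 × 100 × (0.707 × 0.625) = 19.88 kip/in → adequate.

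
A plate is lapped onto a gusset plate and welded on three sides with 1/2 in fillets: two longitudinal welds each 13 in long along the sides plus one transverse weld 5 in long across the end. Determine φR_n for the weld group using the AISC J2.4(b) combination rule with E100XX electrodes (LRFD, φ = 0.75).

φR_n ≈ 493 kips

E100XX → F_EXX = 100 ksi.
t_e = 0.707 × 0.5 = 0.3535 in.
R_nwl = 0.6 × 100 × 0.3535 × 26 = 551.5 kips (longitudinal, 2 welds).
R_nwt = 0.6 × 100 × 0.3535 × 5 = 106 kips (transverse, base value).
(i) R_nwl + R_nwt = 657.5 kips; (ii) 0.85 R_nwl + 1.5 R_nwt = 627.8 kips.
R_n = max = 657.5 kips [governs: (i)]; φR_n = 493.1 kips.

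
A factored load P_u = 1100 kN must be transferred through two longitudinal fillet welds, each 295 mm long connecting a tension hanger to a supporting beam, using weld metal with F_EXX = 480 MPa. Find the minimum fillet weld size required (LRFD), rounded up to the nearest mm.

w = 13 mm

Total weld length L = 590 mm.
Required throat t_e = P_u / (φ × 0.6 F_EXX × L) = 1100 / (0.75 × 0.6 × 480 × 590 × 10⁻³) = 8.632 mm.
Required leg w = t_e / 0.707 = 12.21 mm → use 13 mm.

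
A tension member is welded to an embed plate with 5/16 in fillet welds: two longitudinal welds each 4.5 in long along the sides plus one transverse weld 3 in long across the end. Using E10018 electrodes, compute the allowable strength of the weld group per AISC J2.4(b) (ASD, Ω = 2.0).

R_n/Ω ≈ 80.5 kips

E100XX → F_EXX = 100 ksi.
t_e = 0.707 × 0.3125 = 0.2209 in.
R_nwl = 0.6 × 100 × 0.2209 × 9 = 119.3 kips (longitudinal, 2 welds).
R_nwt = 0.6 × 100 × 0.2209 × 3 = 39.77 kips (transverse, base value).
(i) R_nwl + R_nwt = 159.1 kips; (ii) 0.85 R_nwl + 1.5 R_nwt = 161.1 kips.
R_n = max = 161.1 kips [governs: (ii)]; R_n/Ω = 80.53 kips.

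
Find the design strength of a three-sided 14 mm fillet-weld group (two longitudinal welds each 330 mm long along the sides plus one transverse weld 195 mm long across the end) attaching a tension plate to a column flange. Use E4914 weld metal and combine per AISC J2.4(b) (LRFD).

φR_n ≈ 1870 kN

E49XX → F_EXX = 490 MPa.
t_e = 0.707 × 14 = 9.898 mm.
R_nwl = 0.6 × 490 × 9.898 × 660 × 10⁻³ = 1921 kN (longitudinal, 2 welds).
R_nwt = 0.6 × 490 × 9.898 × 195 × 10⁻³ = 567.5 kN (transverse, base value).
(i) R_nwl + R_nwt = 2488 kN; (ii) 0.85 R_nwl + 1.5 R_nwt = 2484 kN.
R_n = max = 2488 kN [governs: (i)]; φR_n = 1866 kN.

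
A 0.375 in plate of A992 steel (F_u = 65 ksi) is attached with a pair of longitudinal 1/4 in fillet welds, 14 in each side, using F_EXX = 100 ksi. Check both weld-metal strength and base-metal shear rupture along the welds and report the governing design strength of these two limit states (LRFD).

t_e = 0.707 × 0.25 = 0.1767 in; L = 28 in.
Weld metal: φR_n = 0.75 × 0.6 × 100 × 0.1767 × 28 = 222.7 kip.
Base metal (shear rupture): φR_n = 0.75 × 0.6 × 65 × 0.375 × 28 = 307.1 kip.
Governing: weld metal.

φR_n ≈ 223 kip (weld metal governs)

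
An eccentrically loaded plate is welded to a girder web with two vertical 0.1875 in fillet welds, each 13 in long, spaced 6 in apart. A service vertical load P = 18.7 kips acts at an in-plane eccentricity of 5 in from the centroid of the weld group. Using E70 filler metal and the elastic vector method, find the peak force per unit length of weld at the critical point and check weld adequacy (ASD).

E70XX → F_EXX = 70 ksi.
Total weld length L_w = 26 in. Treat welds as unit-width lines.
Polar moment about centroid: J = 2[d³/12 + d(b/2)²] = 2[13³/12 + 13×3²] = 600.2 in³.
Direct shear f_v = P/L_w = 18.7 / 26 = 0.7192 kip/in (vertical).
Torsion M = P·e = 18.7 × 5 = 93.5 kip·in.
Critical point at (x, y) = (3, 6.5) from centroid. f_tx = M·y/J = 1.013 kip/in; f_ty = M·x/J = 0.4674 kip/in.
Resultant f_max = √[f_tx² + (f_v + f_ty)²] = √[1.013² + (0.7192 + 0.4674)²] = 1.56 kip/in.
Capacity per unit length: r_n/Ω = (1/2.0) × 0.6 × 70 × (0.707 × 0.1875) = 2.784 kip/in.
1.56 ≤ 2.784 → adequate.

f_max ≈ 1.56 kip/in; adequate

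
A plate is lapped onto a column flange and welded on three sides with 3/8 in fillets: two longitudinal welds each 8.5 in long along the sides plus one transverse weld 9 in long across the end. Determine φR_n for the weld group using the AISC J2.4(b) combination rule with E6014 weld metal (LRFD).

φR_n ≈ 200 kips

E60XX → F_EXX = 60 ksi.
t_e = 0.707 × 0.375 = 0.2651 in.
R_nwl = 0.6 × 60 × 0.2651 × 17 = 162.3 kips (longitudinal, 2 welds).
R_nwt = 0.6 × 60 × 0.2651 × 9 = 85.9 kips (transverse, base value).
(i) R_nwl + R_nwt = 248.2 kips; (ii) 0.85 R_nwl + 1.5 R_nwt = 266.8 kips.
R_n = max = 266.8 kips [governs: (ii)]; φR_n = 200.1 kips.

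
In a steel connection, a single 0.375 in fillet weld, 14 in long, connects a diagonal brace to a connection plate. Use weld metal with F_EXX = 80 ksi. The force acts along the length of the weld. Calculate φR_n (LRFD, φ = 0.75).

φR_n ≈ 134 kips

Effective throat t_e = 0.707 × 0.375 = 0.2651 in.
Total length L = 14 in; A_we = 0.2651 × 14 = 3.712 in².
F_nw = 0.6 F_EXX = 0.6 × 80 = 48 ksi.
φR_n = 0.75 × 48 × 3.712 = 133.6 kips.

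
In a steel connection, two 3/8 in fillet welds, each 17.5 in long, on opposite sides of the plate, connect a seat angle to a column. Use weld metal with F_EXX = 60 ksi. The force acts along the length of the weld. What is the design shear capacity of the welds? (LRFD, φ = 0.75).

Effective throat t_e = 0.707 × 0.375 = 0.2651 in.
Total length L = 35 in; A_we = 0.2651 × 35 = 9.279 in².
F_nw = 0.6 F_EXX = 0.6 × 60 = 36 ksi.
φR_n = 0.75 × 36 × 9.279 = 250.5 kips.

φR_n ≈ 251 kips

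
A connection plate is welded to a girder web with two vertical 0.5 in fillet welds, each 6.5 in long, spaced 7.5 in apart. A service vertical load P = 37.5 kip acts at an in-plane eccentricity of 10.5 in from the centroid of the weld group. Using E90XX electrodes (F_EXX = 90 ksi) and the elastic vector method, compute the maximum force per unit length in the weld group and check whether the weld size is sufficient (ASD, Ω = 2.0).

f_max ≈ 10.9 kip/in; NOT adequate

Total weld length L_w = 13 in. Treat welds as unit-width lines.
Polar moment about centroid: J = 2[d³/12 + d(b/2)²] = 2[6.5³/12 + 6.5×3.75²] = 228.6 in³.
Direct shear f_v = P/L_w = 37.5 / 13 = 2.885 kip/in (vertical).
Torsion M = P·e = 37.5 × 10.5 = 393.75 kip·in.
Critical point at (x, y) = (3.75, 3.25) from centroid. f_tx = M·y/J = 5.598 kip/in; f_ty = M·x/J = 6.46 kip/in.
Resultant f_max = √[f_tx² + (f_v + f_ty)²] = √[5.598² + (2.885 + 6.46)²] = 10.89 kip/in.
Capacity per unit length: r_n/Ω = (1/2.0) × 0.6 × 90 × (0.707 × 0.5) = 9.544 kip/in.
10.89 > 9.544 → NOT adequate.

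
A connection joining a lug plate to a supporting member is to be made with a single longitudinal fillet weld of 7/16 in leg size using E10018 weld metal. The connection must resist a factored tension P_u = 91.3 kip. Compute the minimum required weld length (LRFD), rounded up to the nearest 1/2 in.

L = 7 in

E100XX → F_EXX = 100 ksi.
Throat t_e = 0.707 × 0.4375 = 0.3093 in.
φr_n = 0.75 × 0.6 × 100 × 0.3093 = 13.92 kip/in.
L_req = P_u / φr_n = 91.3 / 13.92 = 6.559 in total.
Round up → use L = 7 in.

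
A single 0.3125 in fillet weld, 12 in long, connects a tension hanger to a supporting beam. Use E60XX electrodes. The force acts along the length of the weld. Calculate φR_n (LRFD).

E60XX → F_EXX = 60 ksi.
Effective throat t_e = 0.707 × 0.3125 = 0.2209 in.
Total length L = 12 in; A_we = 0.2209 × 12 = 2.651 in².
F_nw = 0.6 F_EXX = 0.6 × 60 = 36 ksi.
φR_n = 0.75 × 36 × 2.651 = 71.58 kips.

φR_n ≈ 71.6 kips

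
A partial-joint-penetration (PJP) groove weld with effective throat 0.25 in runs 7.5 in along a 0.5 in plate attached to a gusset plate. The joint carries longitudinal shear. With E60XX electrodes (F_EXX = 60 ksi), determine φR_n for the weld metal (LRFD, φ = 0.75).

Effective throat (given) t_e = 0.25 in.
A_we = 0.25 × 7.5 = 1.875 in².
F_nw = 0.6 F_EXX = 36 ksi.
φR_n = 0.75 × 36 × 1.875 = 50.62 kip.

φR_n ≈ 50.6 kip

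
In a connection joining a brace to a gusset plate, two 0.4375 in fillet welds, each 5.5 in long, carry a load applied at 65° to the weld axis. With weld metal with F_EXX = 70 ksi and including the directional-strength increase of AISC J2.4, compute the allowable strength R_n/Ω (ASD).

R_n/Ω ≈ 102 kip

t_e = 0.707 × 0.4375 = 0.3093 in; A_we = 0.3093 × 11 = 3.402 in².
Directional factor: 1.0 + 0.5 sin^1.5(65°) = 1.431.
F_nw = 0.6 × 70 × 1.431 = 60.12 ksi.
R_n/Ω = (60.12 × 3.402) / 2.0 = 102.3 kip.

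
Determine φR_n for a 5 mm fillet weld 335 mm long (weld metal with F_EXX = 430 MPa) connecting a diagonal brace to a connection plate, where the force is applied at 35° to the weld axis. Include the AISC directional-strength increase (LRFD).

t_e = 0.707 × 5 = 3.535 mm; A_we = 3.535 × 335 = 1184 mm².
Directional factor: 1.0 + 0.5 sin^1.5(35°) = 1.217.
F_nw = 0.6 × 430 × 1.217 = 314 MPa.
φR_n = 0.75 × 314 × 1184 × 10⁻³ = 278.9 kN.

φR_n ≈ 279 kN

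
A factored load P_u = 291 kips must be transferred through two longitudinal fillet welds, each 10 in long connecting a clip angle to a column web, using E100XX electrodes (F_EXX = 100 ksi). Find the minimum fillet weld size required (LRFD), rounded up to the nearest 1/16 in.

w = 1/2 in

Total weld length L = 20 in.
Required throat t_e = P_u / (φ × 0.6 F_EXX × L) = 291 / (0.75 × 0.6 × 100 × 20) = 0.3233 in.
Required leg w = t_e / 0.707 = 0.4573 in → use 1/2 in.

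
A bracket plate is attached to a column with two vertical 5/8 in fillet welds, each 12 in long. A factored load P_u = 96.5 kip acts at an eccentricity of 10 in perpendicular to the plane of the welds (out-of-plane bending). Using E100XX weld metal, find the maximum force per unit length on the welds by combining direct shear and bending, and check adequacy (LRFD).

E100XX → F_EXX = 100 ksi.
L_w = 2 × 12 = 24 in; section modulus (unit throat) S = 2 × L²/6 = 48 in².
Direct shear f_v = P/L_w = 96.5/24 = 4.021 kip/in.
Moment M = P × e = 96.5 × 10 = 965 kip·in; bending f_b = M/S = 20.1 kip/in.
f_max = √(f_v² + f_b²) = √(4.021² + 20.1²) = 20.5 kip/in.
φr_n = 0.75 × 0.6 × 100 × (0.707 × 0.625) = 19.88 kip/in → NOT adequate.

f_max ≈ 20.5 kip/in; NOT adequate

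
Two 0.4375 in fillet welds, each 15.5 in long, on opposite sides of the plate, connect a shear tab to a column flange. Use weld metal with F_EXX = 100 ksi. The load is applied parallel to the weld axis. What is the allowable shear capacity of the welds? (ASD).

Effective throat t_e = 0.707 × 0.4375 = 0.3093 in.
Total length L = 31 in; A_we = 0.3093 × 31 = 9.589 in².
F_nw = 0.6 F_EXX = 0.6 × 100 = 60 ksi.
R_n = 60 × 9.589 = 575.3 kip; R_n/Ω = 575.3/2.0 = 287.7 kip.

R_n/Ω ≈ 288 kip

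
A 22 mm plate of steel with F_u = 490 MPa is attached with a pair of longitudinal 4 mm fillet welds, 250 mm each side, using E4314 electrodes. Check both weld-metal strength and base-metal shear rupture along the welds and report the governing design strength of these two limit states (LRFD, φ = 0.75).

E43XX → F_EXX = 430 MPa.
t_e = 0.707 × 4 = 2.828 mm; L = 500 mm.
Weld metal: φR_n = 0.75 × 0.6 × 430 × 2.828 × 500 × 10⁻³ = 273.6 kN.
Base metal (shear rupture): φR_n = 0.75 × 0.6 × 490 × 22 × 500 × 10⁻³ = 2426 kN.
Governing: weld metal.

φR_n ≈ 274 kN (weld metal governs)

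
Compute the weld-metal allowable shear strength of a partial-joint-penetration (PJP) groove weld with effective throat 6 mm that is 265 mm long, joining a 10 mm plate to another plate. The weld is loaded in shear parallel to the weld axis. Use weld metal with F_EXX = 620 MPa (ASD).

R_n/Ω ≈ 296 kN

Effective throat (given) t_e = 6 mm.
A_we = 6 × 265 = 1590 mm².
F_nw = 0.6 F_EXX = 372 MPa.
R_n/Ω = (372 × 1590) / 2.0 × 10⁻³ = 295.7 kN.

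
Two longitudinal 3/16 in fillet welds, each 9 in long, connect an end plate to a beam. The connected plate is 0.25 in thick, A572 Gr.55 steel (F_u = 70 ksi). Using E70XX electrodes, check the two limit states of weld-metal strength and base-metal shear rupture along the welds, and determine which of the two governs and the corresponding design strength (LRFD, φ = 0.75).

φR_n ≈ 75.2 kip (weld metal governs)

E70XX → F_EXX = 70 ksi.
t_e = 0.707 × 0.1875 = 0.1326 in; L = 18 in.
Weld metal: φR_n = 0.75 × 0.6 × 70 × 0.1326 × 18 = 75.16 kip.
Base metal (shear rupture): φR_n = 0.75 × 0.6 × 70 × 0.25 × 18 = 141.8 kip.
Governing: weld metal.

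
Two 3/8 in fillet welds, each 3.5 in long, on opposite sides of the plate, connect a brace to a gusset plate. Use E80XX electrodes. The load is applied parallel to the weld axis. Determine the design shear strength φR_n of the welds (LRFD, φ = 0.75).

φR_n ≈ 66.8 kips

E80XX → F_EXX = 80 ksi.
Effective throat t_e = 0.707 × 0.375 = 0.2651 in.
Total length L = 7 in; A_we = 0.2651 × 7 = 1.856 in².
F_nw = 0.6 F_EXX = 0.6 × 80 = 48 ksi.
φR_n = 0.75 × 48 × 1.856 = 66.81 kips.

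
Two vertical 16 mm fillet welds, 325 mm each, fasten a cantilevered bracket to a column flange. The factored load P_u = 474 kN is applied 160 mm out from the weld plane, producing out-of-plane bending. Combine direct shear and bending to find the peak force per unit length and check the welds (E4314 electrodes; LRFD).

f_max ≈ 2270 N/mm; NOT adequate

E43XX → F_EXX = 430 MPa.
L_w = 2 × 325 = 650 mm; section modulus (unit throat) S = 2 × L²/6 = 35210 mm².
Direct shear f_v = P/L_w = 474×10³/650 = 729.2 N/mm.
Moment M = P × e = 474×10³ × 160 = 75840000 N·mm; bending f_b = M/S = 2154 N/mm.
f_max = √(f_v² + f_b²) = √(729.2² + 2154²) = 2274 N/mm.
φr_n = 0.75 × 0.6 × 430 × (0.707 × 16) = 2189 N/mm → NOT adequate.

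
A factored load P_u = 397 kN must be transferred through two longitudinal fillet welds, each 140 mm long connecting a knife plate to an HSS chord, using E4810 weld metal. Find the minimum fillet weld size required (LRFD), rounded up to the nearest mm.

w = 10 mm

E48XX → F_EXX = 480 MPa.
Total weld length L = 280 mm.
Required throat t_e = P_u / (φ × 0.6 F_EXX × L) = 397 / (0.75 × 0.6 × 480 × 280 × 10⁻³) = 6.564 mm.
Required leg w = t_e / 0.707 = 9.285 mm → use 10 mm.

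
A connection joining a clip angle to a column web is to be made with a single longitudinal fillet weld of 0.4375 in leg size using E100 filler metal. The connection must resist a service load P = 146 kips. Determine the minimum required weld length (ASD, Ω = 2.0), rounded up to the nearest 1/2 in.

L = 16 in

E100XX → F_EXX = 100 ksi.
Throat t_e = 0.707 × 0.4375 = 0.3093 in.
r_n/Ω = (0.6 × 100 × 0.3093) / 2.0 = 9.279 kip/in.
L_req = P / (r_n/Ω) = 146 / 9.279 = 15.73 in total.
Round up → use L = 16 in.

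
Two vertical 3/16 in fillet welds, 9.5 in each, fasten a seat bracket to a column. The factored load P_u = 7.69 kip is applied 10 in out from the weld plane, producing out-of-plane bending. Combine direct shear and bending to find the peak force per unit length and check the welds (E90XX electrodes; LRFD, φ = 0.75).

E90XX → F_EXX = 90 ksi.
L_w = 2 × 9.5 = 19 in; section modulus (unit throat) S = 2 × L²/6 = 30.08 in².
Direct shear f_v = P/L_w = 7.69/19 = 0.4047 kip/in.
Moment M = P × e = 7.69 × 10 = 76.9 kip·in; bending f_b = M/S = 2.556 kip/in.
f_max = √(f_v² + f_b²) = √(0.4047² + 2.556²) = 2.588 kip/in.
φr_n = 0.75 × 0.6 × 90 × (0.707 × 0.1875) = 5.369 kip/in → adequate.

f_max ≈ 2.59 kip/in; adequate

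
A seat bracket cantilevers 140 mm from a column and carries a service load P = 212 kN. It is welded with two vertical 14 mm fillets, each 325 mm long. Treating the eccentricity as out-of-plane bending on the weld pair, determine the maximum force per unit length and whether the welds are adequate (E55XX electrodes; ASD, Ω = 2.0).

f_max ≈ 904 N/mm; adequate

E55XX → F_EXX = 550 MPa.
L_w = 2 × 325 = 650 mm; section modulus (unit throat) S = 2 × L²/6 = 35210 mm².
Direct shear f_v = P/L_w = 212×10³/650 = 326.2 N/mm.
Moment M = P × e = 212×10³ × 140 = 29680000 N·mm; bending f_b = M/S = 843 N/mm.
f_max = √(f_v² + f_b²) = √(326.2² + 843²) = 903.9 N/mm.
r_n/Ω = (1/2.0) × 0.6 × 550 × (0.707 × 14) = 1633 N/mm → adequate.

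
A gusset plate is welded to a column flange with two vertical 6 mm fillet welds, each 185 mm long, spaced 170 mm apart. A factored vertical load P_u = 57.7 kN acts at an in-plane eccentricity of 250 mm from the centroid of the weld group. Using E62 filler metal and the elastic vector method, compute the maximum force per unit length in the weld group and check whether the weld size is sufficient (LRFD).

E62XX → F_EXX = 620 MPa.
Total weld length L_w = 370 mm. Treat welds as unit-width lines.
Polar moment about centroid: J = 2[d³/12 + d(b/2)²] = 2[185³/12 + 185×85²] = 3729000 mm³.
Direct shear f_v = P/L_w = 57.7×10³ / 370 = 155.9 N/mm (vertical).
Torsion M = P·e = 57.7×10³ × 250 = 14425000 N·mm.
Critical point at (x, y) = (85, 92.5) from centroid. f_tx = M·y/J = 357.9 N/mm; f_ty = M·x/J = 328.9 N/mm.
Resultant f_max = √[f_tx² + (f_v + f_ty)²] = √[357.9² + (155.9 + 328.9)²] = 602.6 N/mm.
Capacity per unit length: φr_n = 0.75 × 0.6 × 620 × (0.707 × 6) = 1184 N/mm.
602.6 ≤ 1184 → adequate.

f_max ≈ 603 N/mm; adequate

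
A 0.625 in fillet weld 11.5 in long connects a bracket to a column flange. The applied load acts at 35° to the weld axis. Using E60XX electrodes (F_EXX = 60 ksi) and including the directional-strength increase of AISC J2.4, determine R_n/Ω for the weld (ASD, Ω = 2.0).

R_n/Ω ≈ 111 kips

t_e = 0.707 × 0.625 = 0.4419 in; A_we = 0.4419 × 11.5 = 5.082 in².
Directional factor: 1.0 + 0.5 sin^1.5(35°) = 1.217.
F_nw = 0.6 × 60 × 1.217 = 43.82 ksi.
R_n/Ω = (43.82 × 5.082) / 2.0 = 111.3 kips.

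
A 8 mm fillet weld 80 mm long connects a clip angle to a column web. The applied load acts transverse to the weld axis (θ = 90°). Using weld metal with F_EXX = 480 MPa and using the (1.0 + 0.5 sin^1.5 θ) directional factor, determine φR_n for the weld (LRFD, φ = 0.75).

t_e = 0.707 × 8 = 5.656 mm; A_we = 5.656 × 80 = 452.5 mm².
Directional factor: 1.0 + 0.5 sin^1.5(90°) = 1.5.
F_nw = 0.6 × 480 × 1.5 = 432 MPa.
φR_n = 0.75 × 432 × 452.5 × 10⁻³ = 146.6 kN.

φR_n ≈ 147 kN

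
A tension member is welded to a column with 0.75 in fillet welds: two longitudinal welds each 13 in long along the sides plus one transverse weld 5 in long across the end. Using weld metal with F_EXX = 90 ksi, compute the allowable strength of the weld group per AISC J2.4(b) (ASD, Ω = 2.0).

t_e = 0.707 × 0.75 = 0.5302 in.
R_nwl = 0.6 × 90 × 0.5302 × 26 = 744.5 kip (longitudinal, 2 welds).
R_nwt = 0.6 × 90 × 0.5302 × 5 = 143.2 kip (transverse, base value).
(i) R_nwl + R_nwt = 887.6 kip; (ii) 0.85 R_nwl + 1.5 R_nwt = 847.6 kip.
R_n = max = 887.6 kip [governs: (i)]; R_n/Ω = 443.8 kip.

R_n/Ω ≈ 444 kip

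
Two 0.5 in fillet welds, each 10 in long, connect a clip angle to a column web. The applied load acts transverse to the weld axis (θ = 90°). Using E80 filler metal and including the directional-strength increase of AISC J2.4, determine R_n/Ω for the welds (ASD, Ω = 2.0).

R_n/Ω ≈ 255 kip

E80XX → F_EXX = 80 ksi.
t_e = 0.707 × 0.5 = 0.3535 in; A_we = 0.3535 × 20 = 7.07 in².
Directional factor: 1.0 + 0.5 sin^1.5(90°) = 1.5.
F_nw = 0.6 × 80 × 1.5 = 72 ksi.
R_n/Ω = (72 × 7.07) / 2.0 = 254.5 kip.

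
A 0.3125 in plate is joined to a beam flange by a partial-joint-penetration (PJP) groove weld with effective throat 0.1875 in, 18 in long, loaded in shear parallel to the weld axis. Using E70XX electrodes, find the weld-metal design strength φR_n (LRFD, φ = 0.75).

φR_n ≈ 106 kip

E70XX → F_EXX = 70 ksi.
Effective throat (given) t_e = 0.1875 in.
A_we = 0.1875 × 18 = 3.375 in².
F_nw = 0.6 F_EXX = 42 ksi.
φR_n = 0.75 × 42 × 3.375 = 106.3 kip.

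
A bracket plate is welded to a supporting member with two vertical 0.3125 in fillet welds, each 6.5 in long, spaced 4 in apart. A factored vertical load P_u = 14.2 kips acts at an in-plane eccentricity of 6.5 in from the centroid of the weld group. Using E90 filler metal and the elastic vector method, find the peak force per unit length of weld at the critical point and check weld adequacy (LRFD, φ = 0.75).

f_max ≈ 4.28 kip/in; adequate

E90XX → F_EXX = 90 ksi.
Total weld length L_w = 13 in. Treat welds as unit-width lines.
Polar moment about centroid: J = 2[d³/12 + d(b/2)²] = 2[6.5³/12 + 6.5×2²] = 97.77 in³.
Direct shear f_v = P/L_w = 14.2 / 13 = 1.092 kip/in (vertical).
Torsion M = P·e = 14.2 × 6.5 = 92.3 kip·in.
Critical point at (x, y) = (2, 3.25) from centroid. f_tx = M·y/J = 3.068 kip/in; f_ty = M·x/J = 1.888 kip/in.
Resultant f_max = √[f_tx² + (f_v + f_ty)²] = √[3.068² + (1.092 + 1.888)²] = 4.277 kip/in.
Capacity per unit length: φr_n = 0.75 × 0.6 × 90 × (0.707 × 0.3125) = 8.948 kip/in.
4.277 ≤ 8.948 → adequate.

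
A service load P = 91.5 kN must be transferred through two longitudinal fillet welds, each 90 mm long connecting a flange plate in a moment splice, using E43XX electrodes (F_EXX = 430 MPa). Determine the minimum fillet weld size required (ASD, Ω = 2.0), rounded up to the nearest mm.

w = 6 mm

Total weld length L = 180 mm.
Required throat t_e = P × Ω / (0.6 F_EXX × L) = 91.5 × 2.0 / (0.6 × 430 × 180 × 10⁻³) = 3.941 mm.
Required leg w = t_e / 0.707 = 5.574 mm → use 6 mm.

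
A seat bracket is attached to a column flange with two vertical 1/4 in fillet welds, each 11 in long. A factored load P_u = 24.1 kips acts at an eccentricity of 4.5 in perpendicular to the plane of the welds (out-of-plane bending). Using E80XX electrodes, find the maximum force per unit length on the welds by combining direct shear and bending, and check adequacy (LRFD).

E80XX → F_EXX = 80 ksi.
L_w = 2 × 11 = 22 in; section modulus (unit throat) S = 2 × L²/6 = 40.33 in².
Direct shear f_v = P/L_w = 24.1/22 = 1.095 kip/in.
Moment M = P × e = 24.1 × 4.5 = 108.45 kip·in; bending f_b = M/S = 2.689 kip/in.
f_max = √(f_v² + f_b²) = √(1.095² + 2.689²) = 2.903 kip/in.
φr_n = 0.75 × 0.6 × 80 × (0.707 × 0.25) = 6.363 kip/in → adequate.

f_max ≈ 2.9 kip/in; adequate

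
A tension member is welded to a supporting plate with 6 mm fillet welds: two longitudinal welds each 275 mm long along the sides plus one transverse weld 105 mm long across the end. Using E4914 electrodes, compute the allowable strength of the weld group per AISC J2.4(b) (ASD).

E49XX → F_EXX = 490 MPa.
t_e = 0.707 × 6 = 4.242 mm.
R_nwl = 0.6 × 490 × 4.242 × 550 × 10⁻³ = 685.9 kN (longitudinal, 2 welds).
R_nwt = 0.6 × 490 × 4.242 × 105 × 10⁻³ = 131 kN (transverse, base value).
(i) R_nwl + R_nwt = 816.9 kN; (ii) 0.85 R_nwl + 1.5 R_nwt = 779.5 kN.
R_n = max = 816.9 kN [governs: (i)]; R_n/Ω = 408.4 kN.

R_n/Ω ≈ 408 kN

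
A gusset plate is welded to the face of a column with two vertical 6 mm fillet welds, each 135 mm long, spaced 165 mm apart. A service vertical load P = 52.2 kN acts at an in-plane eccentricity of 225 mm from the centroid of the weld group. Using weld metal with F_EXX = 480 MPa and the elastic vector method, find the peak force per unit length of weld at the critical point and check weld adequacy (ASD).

Total weld length L_w = 270 mm. Treat welds as unit-width lines.
Polar moment about centroid: J = 2[d³/12 + d(b/2)²] = 2[135³/12 + 135×82.5²] = 2248000 mm³.
Direct shear f_v = P/L_w = 52.2×10³ / 270 = 193.3 N/mm (vertical).
Torsion M = P·e = 52.2×10³ × 225 = 11745000 N·mm.
Critical point at (x, y) = (82.5, 67.5) from centroid. f_tx = M·y/J = 352.7 N/mm; f_ty = M·x/J = 431.1 N/mm.
Resultant f_max = √[f_tx² + (f_v + f_ty)²] = √[352.7² + (193.3 + 431.1)²] = 717.1 N/mm.
Capacity per unit length: r_n/Ω = (1/2.0) × 0.6 × 480 × (0.707 × 6) = 610.8 N/mm.
717.1 > 610.8 → NOT adequate.

f_max ≈ 717 N/mm; NOT adequate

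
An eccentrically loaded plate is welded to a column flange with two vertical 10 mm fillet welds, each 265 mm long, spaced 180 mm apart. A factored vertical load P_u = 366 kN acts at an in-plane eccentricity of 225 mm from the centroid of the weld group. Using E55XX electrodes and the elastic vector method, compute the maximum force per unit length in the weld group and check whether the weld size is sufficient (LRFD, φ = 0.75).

f_max ≈ 2250 N/mm; NOT adequate

E55XX → F_EXX = 550 MPa.
Total weld length L_w = 530 mm. Treat welds as unit-width lines.
Polar moment about centroid: J = 2[d³/12 + d(b/2)²] = 2[265³/12 + 265×90²] = 7395000 mm³.
Direct shear f_v = P/L_w = 366×10³ / 530 = 690.6 N/mm (vertical).
Torsion M = P·e = 366×10³ × 225 = 82350000 N·mm.
Critical point at (x, y) = (90, 132.5) from centroid. f_tx = M·y/J = 1476 N/mm; f_ty = M·x/J = 1002 N/mm.
Resultant f_max = √[f_tx² + (f_v + f_ty)²] = √[1476² + (690.6 + 1002)²] = 2246 N/mm.
Capacity per unit length: φr_n = 0.75 × 0.6 × 550 × (0.707 × 10) = 1750 N/mm.
2246 > 1750 → NOT adequate.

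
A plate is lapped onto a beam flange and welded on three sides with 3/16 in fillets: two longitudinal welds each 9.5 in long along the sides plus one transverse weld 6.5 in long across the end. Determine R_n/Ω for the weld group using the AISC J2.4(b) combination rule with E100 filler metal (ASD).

R_n/Ω ≈ 103 kips

E100XX → F_EXX = 100 ksi.
t_e = 0.707 × 0.1875 = 0.1326 in.
R_nwl = 0.6 × 100 × 0.1326 × 19 = 151.1 kips (longitudinal, 2 welds).
R_nwt = 0.6 × 100 × 0.1326 × 6.5 = 51.7 kips (transverse, base value).
(i) R_nwl + R_nwt = 202.8 kips; (ii) 0.85 R_nwl + 1.5 R_nwt = 206 kips.
R_n = max = 206 kips [governs: (ii)]; R_n/Ω = 103 kips.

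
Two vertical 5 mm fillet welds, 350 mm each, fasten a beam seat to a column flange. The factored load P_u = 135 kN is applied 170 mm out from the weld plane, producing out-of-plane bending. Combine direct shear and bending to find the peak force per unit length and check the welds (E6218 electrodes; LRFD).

E62XX → F_EXX = 620 MPa.
L_w = 2 × 350 = 700 mm; section modulus (unit throat) S = 2 × L²/6 = 40830 mm².
Direct shear f_v = P/L_w = 135×10³/700 = 192.9 N/mm.
Moment M = P × e = 135×10³ × 170 = 22950000 N·mm; bending f_b = M/S = 562 N/mm.
f_max = √(f_v² + f_b²) = √(192.9² + 562²) = 594.2 N/mm.
φr_n = 0.75 × 0.6 × 620 × (0.707 × 5) = 986.3 N/mm → adequate.

f_max ≈ 594 N/mm; adequate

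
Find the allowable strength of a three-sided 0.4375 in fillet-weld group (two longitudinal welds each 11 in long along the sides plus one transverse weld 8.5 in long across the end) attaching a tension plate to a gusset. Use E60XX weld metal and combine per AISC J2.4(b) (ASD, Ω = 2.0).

E60XX → F_EXX = 60 ksi.
t_e = 0.707 × 0.4375 = 0.3093 in.
R_nwl = 0.6 × 60 × 0.3093 × 22 = 245 kip (longitudinal, 2 welds).
R_nwt = 0.6 × 60 × 0.3093 × 8.5 = 94.65 kip (transverse, base value).
(i) R_nwl + R_nwt = 339.6 kip; (ii) 0.85 R_nwl + 1.5 R_nwt = 350.2 kip.
R_n = max = 350.2 kip [governs: (ii)]; R_n/Ω = 175.1 kip.

R_n/Ω ≈ 175 kip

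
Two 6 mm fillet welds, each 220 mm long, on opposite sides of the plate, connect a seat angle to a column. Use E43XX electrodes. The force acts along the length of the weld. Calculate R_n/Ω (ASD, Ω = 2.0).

E43XX → F_EXX = 430 MPa.
Effective throat t_e = 0.707 × 6 = 4.242 mm.
Total length L = 440 mm; A_we = 4.242 × 440 = 1866 mm².
F_nw = 0.6 F_EXX = 0.6 × 430 = 258 MPa.
R_n = 258 × 1866 × 10⁻³ = 481.6 kN; R_n/Ω = 481.6/2.0 = 240.8 kN.

R_n/Ω ≈ 241 kN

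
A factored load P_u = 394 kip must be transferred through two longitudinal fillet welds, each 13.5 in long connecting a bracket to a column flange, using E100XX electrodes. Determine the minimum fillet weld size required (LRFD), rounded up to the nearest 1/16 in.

E100XX → F_EXX = 100 ksi.
Total weld length L = 27 in.
Required throat t_e = P_u / (φ × 0.6 F_EXX × L) = 394 / (0.75 × 0.6 × 100 × 27) = 0.3243 in.
Required leg w = t_e / 0.707 = 0.4587 in → use 1/2 in.

w = 1/2 in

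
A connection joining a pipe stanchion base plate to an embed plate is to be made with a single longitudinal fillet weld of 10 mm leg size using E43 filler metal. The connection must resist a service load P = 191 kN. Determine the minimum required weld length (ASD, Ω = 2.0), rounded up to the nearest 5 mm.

E43XX → F_EXX = 430 MPa.
Throat t_e = 0.707 × 10 = 7.07 mm.
r_n/Ω = (0.6 × 430 × 7.07) / 2.0 = 912 N/mm = 0.912 kN/mm.
L_req = P / (r_n/Ω) = 191 / 0.912 = 209.4 mm total.
Round up → use L = 210 mm.

L = 210 mm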